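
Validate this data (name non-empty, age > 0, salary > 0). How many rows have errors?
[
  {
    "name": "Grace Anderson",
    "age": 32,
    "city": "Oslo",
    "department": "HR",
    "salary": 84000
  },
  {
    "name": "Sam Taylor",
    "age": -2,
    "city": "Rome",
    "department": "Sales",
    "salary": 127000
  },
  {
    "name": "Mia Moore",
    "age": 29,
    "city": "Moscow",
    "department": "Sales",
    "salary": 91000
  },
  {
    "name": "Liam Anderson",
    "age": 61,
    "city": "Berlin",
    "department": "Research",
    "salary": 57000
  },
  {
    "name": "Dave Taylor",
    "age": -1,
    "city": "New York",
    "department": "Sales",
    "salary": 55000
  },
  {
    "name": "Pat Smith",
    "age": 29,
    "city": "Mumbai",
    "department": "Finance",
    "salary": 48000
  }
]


Validating 6 records:
Rules: name non-empty, age > 0, salary > 0

  Row 1 (Grace Anderson): OK
  Row 2 (Sam Taylor): negative age: -2
  Row 3 (Mia Moore): OK
  Row 4 (Liam Anderson): OK
  Row 5 (Dave Taylor): negative age: -1
  Row 6 (Pat Smith): OK

Total errors: 2

2 errors


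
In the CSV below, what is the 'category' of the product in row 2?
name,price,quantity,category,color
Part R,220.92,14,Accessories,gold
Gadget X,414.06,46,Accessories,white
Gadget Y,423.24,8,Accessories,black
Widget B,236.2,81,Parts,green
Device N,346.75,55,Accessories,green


Query: Row 2 ('Gadget X'), column 'category'
Value: Accessories

Accessories


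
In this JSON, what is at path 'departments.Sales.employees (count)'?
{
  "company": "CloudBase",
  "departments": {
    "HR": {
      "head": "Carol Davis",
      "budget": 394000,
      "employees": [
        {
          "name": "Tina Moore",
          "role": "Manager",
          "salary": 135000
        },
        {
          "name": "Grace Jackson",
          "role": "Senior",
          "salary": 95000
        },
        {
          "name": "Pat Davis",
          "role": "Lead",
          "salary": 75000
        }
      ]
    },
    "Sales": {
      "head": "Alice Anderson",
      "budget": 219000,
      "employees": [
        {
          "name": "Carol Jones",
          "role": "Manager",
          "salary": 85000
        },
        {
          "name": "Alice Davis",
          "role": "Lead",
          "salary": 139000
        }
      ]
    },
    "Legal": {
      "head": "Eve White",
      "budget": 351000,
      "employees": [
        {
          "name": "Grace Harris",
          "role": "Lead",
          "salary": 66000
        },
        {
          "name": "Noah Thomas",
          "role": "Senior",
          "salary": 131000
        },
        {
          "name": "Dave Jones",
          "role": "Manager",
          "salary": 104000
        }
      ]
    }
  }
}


Path: departments.Sales.employees (count)

Navigate:
  -> departments
  -> Sales
  -> employees (array, length 2)

2


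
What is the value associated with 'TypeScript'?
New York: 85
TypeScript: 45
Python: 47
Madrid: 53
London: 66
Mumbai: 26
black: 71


Looking up key 'TypeScript'
Value: 45

45


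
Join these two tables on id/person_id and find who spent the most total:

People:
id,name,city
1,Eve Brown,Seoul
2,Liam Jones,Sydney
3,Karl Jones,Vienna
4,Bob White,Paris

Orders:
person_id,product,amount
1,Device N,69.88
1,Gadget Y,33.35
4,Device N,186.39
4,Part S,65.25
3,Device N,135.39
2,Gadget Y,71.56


Join on: people.id = orders.person_id

Joined rows:
  Eve Brown (Seoul) bought Device N for $69.88
  Eve Brown (Seoul) bought Gadget Y for $33.35
  Bob White (Paris) bought Device N for $186.39
  Bob White (Paris) bought Part S for $65.25
  Karl Jones (Vienna) bought Device N for $135.39
  Liam Jones (Sydney) bought Gadget Y for $71.56

Total per person:
  Bob White: $251.64
  Karl Jones: $135.39
  Eve Brown: $103.23
  Liam Jones: $71.56

Top spender: Bob White ($251.64)

Bob White ($251.64)


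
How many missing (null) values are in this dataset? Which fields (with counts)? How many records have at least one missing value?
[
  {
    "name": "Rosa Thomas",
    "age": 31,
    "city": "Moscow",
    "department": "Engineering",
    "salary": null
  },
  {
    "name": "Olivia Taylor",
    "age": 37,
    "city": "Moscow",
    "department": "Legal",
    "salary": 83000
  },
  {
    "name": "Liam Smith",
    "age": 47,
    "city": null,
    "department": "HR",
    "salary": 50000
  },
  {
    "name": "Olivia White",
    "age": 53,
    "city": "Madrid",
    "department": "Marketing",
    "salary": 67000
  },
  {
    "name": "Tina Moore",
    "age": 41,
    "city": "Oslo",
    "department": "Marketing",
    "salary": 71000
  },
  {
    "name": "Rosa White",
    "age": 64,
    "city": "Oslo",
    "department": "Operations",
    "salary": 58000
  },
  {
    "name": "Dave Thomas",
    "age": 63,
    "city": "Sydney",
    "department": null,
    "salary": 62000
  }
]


Checking for missing (null) values in 7 records:

  Rosa Thomas: salary
  Olivia Taylor: complete
  Liam Smith: city
  Olivia White: complete
  Tina Moore: complete
  Rosa White: complete
  Dave Thomas: department

Per field:
  name: 0 missing
  age: 0 missing
  city: 1 missing
  department: 1 missing
  salary: 1 missing

Total missing values: 3
Records with any missing: 3

3 missing values (city: 1, department: 1, salary: 1); 3 incomplete records


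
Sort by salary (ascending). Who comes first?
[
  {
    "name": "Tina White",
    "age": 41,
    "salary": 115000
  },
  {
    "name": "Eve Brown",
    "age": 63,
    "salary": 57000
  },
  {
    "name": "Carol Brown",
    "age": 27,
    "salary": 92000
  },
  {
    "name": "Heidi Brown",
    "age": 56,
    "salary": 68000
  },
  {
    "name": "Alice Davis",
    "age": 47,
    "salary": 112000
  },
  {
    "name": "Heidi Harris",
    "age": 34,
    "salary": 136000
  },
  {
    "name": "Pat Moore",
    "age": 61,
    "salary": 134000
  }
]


Sort by: salary (ascending)

Sorted order:
  1. Eve Brown (salary = 57000)
  2. Heidi Brown (salary = 68000)
  3. Carol Brown (salary = 92000)
  4. Alice Davis (salary = 112000)
  5. Tina White (salary = 115000)
  6. Pat Moore (salary = 134000)
  7. Heidi Harris (salary = 136000)

First: Eve Brown

Eve Brown


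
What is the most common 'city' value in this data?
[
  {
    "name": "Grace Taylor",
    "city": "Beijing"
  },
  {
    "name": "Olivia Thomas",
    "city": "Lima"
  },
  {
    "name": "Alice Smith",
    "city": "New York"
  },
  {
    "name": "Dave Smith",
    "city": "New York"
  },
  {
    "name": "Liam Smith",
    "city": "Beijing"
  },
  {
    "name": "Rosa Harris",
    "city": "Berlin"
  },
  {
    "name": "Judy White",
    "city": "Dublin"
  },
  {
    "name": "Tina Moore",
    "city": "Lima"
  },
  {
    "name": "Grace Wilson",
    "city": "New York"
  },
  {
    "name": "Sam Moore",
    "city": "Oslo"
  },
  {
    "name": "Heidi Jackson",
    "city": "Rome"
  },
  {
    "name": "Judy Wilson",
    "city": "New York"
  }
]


Counting 'city' values across 12 records:

  New York: 4 ####
  Beijing: 2 ##
  Lima: 2 ##
  Berlin: 1 #
  Dublin: 1 #
  Oslo: 1 #
  Rome: 1 #

Most common: New York (4 times)

New York (4 times)


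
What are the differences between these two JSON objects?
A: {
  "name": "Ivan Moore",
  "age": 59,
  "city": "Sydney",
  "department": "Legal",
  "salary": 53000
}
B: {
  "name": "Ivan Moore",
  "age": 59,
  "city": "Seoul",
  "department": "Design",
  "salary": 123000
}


Comparing each field (in key order):
  name: same
  age: same
  city: DIFFERENT
  department: DIFFERENT
  salary: DIFFERENT
Differences:
  city: Sydney -> Seoul
  department: Legal -> Design
  salary: 53000 -> 123000

3 field(s) changed

3 changes: city, department, salary


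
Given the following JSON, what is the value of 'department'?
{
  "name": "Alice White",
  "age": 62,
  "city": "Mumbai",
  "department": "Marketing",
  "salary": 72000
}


Looking up field 'department'
Value: Marketing

Marketing


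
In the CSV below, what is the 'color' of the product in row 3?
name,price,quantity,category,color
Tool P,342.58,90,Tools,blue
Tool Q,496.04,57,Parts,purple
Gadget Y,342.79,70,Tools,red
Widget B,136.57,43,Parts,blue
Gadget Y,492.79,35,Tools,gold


Query: Row 3 ('Gadget Y'), column 'color'
Value: red

red


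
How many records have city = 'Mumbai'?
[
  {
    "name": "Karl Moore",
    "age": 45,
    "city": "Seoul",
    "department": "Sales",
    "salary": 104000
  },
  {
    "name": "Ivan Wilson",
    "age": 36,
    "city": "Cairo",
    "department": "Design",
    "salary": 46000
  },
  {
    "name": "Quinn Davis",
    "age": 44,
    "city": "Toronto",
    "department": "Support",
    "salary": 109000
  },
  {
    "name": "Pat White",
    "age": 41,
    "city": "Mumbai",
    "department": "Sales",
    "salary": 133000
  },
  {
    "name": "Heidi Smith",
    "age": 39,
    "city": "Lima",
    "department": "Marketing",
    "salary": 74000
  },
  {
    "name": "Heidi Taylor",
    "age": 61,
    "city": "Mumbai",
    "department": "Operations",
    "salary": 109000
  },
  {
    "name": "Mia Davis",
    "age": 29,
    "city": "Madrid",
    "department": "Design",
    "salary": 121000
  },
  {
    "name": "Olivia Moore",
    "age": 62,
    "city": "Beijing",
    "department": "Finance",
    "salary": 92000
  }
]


Data: 8 records
Condition: city = 'Mumbai'

Checking each record:
  Karl Moore: Seoul
  Ivan Wilson: Cairo
  Quinn Davis: Toronto
  Pat White: Mumbai MATCH
  Heidi Smith: Lima
  Heidi Taylor: Mumbai MATCH
  Mia Davis: Madrid
  Olivia Moore: Beijing

Count: 2

2


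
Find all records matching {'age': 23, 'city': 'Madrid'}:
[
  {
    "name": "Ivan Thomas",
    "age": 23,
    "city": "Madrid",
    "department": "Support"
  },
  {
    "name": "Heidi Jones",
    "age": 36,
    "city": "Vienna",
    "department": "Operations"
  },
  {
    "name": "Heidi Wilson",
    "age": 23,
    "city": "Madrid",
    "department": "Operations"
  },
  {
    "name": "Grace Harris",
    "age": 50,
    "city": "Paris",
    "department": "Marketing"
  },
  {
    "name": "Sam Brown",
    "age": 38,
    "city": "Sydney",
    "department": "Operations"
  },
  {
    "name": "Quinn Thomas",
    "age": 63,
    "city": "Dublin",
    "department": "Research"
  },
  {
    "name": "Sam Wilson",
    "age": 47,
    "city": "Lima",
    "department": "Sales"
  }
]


Search criteria: {'age': 23, 'city': 'Madrid'}

Checking 7 records:
  Ivan Thomas: {age: 23, city: Madrid} <-- MATCH
  Heidi Jones: {age: 36, city: Vienna}
  Heidi Wilson: {age: 23, city: Madrid} <-- MATCH
  Grace Harris: {age: 50, city: Paris}
  Sam Brown: {age: 38, city: Sydney}
  Quinn Thomas: {age: 63, city: Dublin}
  Sam Wilson: {age: 47, city: Lima}

Matches: ["Ivan Thomas", "Heidi Wilson"]

["Ivan Thomas", "Heidi Wilson"]


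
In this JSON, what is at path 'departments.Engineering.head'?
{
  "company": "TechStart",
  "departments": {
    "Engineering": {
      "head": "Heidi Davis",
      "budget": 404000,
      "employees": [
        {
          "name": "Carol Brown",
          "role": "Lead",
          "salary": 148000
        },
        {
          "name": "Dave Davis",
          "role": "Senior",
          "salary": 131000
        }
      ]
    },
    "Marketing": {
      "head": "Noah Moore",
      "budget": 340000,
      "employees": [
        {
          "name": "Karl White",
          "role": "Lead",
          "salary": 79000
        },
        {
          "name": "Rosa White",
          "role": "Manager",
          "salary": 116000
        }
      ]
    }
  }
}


Path: departments.Engineering.head

Navigate:
  -> departments
  -> Engineering
  -> head = 'Heidi Davis'

Heidi Davis


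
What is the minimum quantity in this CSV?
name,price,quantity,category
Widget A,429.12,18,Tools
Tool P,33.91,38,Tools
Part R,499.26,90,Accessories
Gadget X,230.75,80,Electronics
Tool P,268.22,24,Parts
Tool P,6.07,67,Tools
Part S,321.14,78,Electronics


Computing minimum quantity:
Values: [18, 38, 90, 80, 24, 67, 78]
Min = 18

18


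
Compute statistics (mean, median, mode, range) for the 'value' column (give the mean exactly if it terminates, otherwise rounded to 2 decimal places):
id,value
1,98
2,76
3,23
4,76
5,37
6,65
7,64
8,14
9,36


Data: [98, 76, 23, 76, 37, 65, 64, 14, 36]
Count: 9
Sum: 489
Mean: 489/9 ≈ 54.33 (rounded to 2 decimal places)
Sorted: [14, 23, 36, 37, 64, 65, 76, 76, 98]
Median: 64.0
Mode: 76 (2 times)
Range: 98 - 14 = 84
Min: 14, Max: 98

mean≈54.33, median=64.0, mode=76, range=84


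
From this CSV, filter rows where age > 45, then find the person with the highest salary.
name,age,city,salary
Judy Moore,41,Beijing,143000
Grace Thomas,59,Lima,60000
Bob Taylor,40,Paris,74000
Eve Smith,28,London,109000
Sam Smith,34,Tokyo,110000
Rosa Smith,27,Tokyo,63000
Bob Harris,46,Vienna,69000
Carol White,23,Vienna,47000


Filter: age > 45
Sort by: salary (descending)

Filtered records (2):
  Bob Harris, age 46, salary $69000
  Grace Thomas, age 59, salary $60000

Highest salary: Bob Harris ($69000)

Bob Harris


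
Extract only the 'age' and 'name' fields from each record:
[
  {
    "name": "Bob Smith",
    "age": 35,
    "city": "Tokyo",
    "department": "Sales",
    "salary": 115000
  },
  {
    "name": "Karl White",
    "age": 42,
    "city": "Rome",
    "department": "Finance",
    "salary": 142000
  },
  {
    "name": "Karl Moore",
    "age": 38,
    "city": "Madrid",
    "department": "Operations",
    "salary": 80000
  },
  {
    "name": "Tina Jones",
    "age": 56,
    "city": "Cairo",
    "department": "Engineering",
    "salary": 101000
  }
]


Original: 4 records with fields: name, age, city, department, salary
Keep: ['age', 'name']
Drop: ['city', 'department', 'salary']
Result: 4 records, 2 fields each

[
  {
    "age": 35,
    "name": "Bob Smith"
  },
  {
    "age": 42,
    "name": "Karl White"
  },
  {
    "age": 38,
    "name": "Karl Moore"
  },
  {
    "age": 56,
    "name": "Tina Jones"
  }
]


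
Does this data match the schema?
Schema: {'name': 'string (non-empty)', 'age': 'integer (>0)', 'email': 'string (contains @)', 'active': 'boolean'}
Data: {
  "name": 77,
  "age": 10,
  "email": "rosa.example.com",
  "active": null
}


Validating each field against schema:
  name: FAIL (77 is not a string)
  age: OK (positive integer)
  email: FAIL ("rosa.example.com" does not contain @)
  active: FAIL (null is not a boolean)

Result: INVALID (3 errors: name, email, active)

INVALID (3 errors: name, email, active)


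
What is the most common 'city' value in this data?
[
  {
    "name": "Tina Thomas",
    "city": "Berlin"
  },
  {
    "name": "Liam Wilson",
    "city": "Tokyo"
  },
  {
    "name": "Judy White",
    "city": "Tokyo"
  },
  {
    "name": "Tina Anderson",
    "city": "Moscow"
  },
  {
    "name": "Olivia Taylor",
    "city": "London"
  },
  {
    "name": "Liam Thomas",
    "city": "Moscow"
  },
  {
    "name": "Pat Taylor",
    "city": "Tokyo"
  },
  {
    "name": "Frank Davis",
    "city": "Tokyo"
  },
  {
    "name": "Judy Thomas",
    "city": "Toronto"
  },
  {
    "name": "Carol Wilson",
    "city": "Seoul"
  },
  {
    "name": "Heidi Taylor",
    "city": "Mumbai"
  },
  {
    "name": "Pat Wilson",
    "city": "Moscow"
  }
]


Counting 'city' values across 12 records:

  Tokyo: 4 ####
  Moscow: 3 ###
  Berlin: 1 #
  London: 1 #
  Toronto: 1 #
  Seoul: 1 #
  Mumbai: 1 #

Most common: Tokyo (4 times)

Tokyo (4 times)


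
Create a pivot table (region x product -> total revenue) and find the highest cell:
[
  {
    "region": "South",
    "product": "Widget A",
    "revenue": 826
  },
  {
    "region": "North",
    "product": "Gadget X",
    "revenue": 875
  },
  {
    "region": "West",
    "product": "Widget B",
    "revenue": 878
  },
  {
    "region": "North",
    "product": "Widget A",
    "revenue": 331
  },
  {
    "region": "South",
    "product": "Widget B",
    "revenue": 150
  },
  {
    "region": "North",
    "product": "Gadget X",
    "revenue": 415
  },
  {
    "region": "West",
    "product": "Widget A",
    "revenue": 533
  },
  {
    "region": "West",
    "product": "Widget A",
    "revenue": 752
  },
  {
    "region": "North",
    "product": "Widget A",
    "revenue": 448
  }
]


Pivot: region (rows) x product (columns) -> total revenue

     Gadget X      Widget A      Widget B    
North         1290           779             0  
South            0           826           150  
West             0          1285           878  

Highest: North / Gadget X = $1290

North / Gadget X = $1290


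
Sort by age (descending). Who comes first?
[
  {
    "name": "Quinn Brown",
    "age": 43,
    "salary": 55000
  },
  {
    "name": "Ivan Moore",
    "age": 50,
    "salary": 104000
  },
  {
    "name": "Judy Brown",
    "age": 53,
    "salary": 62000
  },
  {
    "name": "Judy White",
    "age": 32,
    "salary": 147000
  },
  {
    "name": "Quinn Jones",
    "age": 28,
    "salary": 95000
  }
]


Sort by: age (descending)

Sorted order:
  1. Judy Brown (age = 53)
  2. Ivan Moore (age = 50)
  3. Quinn Brown (age = 43)
  4. Judy White (age = 32)
  5. Quinn Jones (age = 28)

First: Judy Brown

Judy Brown


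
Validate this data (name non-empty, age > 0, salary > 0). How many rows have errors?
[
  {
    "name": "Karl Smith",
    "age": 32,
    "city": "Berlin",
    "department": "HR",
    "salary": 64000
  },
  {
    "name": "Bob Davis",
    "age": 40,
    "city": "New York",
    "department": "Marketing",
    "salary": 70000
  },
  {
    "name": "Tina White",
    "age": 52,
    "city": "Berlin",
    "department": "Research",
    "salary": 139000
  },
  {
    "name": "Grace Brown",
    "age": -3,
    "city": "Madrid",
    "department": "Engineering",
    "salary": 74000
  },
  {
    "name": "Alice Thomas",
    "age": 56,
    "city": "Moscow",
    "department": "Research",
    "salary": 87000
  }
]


Validating 5 records:
Rules: name non-empty, age > 0, salary > 0

  Row 1 (Karl Smith): OK
  Row 2 (Bob Davis): OK
  Row 3 (Tina White): OK
  Row 4 (Grace Brown): negative age: -3
  Row 5 (Alice Thomas): OK

Total errors: 1

1 errors


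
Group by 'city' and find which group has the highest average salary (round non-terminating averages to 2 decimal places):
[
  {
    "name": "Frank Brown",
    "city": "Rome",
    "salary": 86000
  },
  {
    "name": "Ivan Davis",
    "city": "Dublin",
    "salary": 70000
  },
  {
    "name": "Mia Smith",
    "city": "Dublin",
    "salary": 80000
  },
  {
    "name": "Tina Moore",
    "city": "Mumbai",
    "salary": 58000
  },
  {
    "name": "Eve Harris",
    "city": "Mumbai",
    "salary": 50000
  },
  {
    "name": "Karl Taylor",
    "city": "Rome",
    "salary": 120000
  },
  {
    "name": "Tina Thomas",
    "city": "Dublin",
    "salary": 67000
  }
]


Group by: city

Groups:
  Dublin: 3 people, avg salary = 217000/3 ≈ $72333.33
  Mumbai: 2 people, avg salary = 108000/2 = $54000
  Rome: 2 people, avg salary = 206000/2 = $103000

Highest average salary: Rome ($103000)

Rome ($103000)


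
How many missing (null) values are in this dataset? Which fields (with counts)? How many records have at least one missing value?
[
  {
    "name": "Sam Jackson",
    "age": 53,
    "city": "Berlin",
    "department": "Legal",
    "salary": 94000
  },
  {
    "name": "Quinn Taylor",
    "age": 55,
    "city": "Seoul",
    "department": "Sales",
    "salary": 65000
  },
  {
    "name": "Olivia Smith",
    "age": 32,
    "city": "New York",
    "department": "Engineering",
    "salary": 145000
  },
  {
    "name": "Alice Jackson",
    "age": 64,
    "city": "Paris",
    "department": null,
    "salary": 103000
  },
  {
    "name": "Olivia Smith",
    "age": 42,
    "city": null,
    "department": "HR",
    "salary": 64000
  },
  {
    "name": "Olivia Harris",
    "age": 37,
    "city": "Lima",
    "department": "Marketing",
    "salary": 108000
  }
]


Checking for missing (null) values in 6 records:

  Sam Jackson: complete
  Quinn Taylor: complete
  Olivia Smith: complete
  Alice Jackson: department
  Olivia Smith: city
  Olivia Harris: complete

Per field:
  name: 0 missing
  age: 0 missing
  city: 1 missing
  department: 1 missing
  salary: 0 missing

Total missing values: 2
Records with any missing: 2

2 missing values (city: 1, department: 1); 2 incomplete records


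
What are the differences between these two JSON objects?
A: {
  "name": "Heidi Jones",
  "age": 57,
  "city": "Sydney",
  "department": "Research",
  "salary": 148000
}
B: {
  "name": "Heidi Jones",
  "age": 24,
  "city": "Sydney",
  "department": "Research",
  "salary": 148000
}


Comparing each field (in key order):
  name: same
  age: DIFFERENT
  city: same
  department: same
  salary: same
Differences:
  age: 57 -> 24

1 field(s) changed

1 change: age


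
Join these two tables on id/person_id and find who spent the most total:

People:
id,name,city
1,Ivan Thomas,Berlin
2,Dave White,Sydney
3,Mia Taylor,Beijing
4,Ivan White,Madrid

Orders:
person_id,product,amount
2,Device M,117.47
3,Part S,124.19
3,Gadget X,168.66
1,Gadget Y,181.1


Join on: people.id = orders.person_id

Joined rows:
  Dave White (Sydney) bought Device M for $117.47
  Mia Taylor (Beijing) bought Part S for $124.19
  Mia Taylor (Beijing) bought Gadget X for $168.66
  Ivan Thomas (Berlin) bought Gadget Y for $181.1

Total per person:
  Mia Taylor: $292.85
  Ivan Thomas: $181.10
  Dave White: $117.47

Top spender: Mia Taylor ($292.85)

Mia Taylor ($292.85)


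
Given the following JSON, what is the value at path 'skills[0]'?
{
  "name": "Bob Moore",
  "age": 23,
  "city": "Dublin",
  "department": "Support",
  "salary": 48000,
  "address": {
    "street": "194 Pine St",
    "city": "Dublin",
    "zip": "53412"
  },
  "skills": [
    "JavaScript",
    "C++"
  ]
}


Query: skills[0]
Path: skills -> first element
Value: JavaScript

JavaScript


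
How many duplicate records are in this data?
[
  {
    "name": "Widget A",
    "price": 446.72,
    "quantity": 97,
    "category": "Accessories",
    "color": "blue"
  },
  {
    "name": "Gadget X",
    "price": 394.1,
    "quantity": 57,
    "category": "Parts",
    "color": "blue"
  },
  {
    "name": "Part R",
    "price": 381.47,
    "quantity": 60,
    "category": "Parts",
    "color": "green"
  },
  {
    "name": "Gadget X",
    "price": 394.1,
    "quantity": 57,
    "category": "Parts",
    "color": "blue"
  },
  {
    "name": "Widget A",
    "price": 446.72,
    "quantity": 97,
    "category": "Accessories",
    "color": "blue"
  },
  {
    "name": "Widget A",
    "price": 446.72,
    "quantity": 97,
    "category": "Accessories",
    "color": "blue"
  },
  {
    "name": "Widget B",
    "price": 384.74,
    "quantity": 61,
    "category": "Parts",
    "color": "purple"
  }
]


Checking 7 records for duplicates:

  Row 1: Widget A ($446.72, qty 97)
  Row 2: Gadget X ($394.1, qty 57)
  Row 3: Part R ($381.47, qty 60)
  Row 4: Gadget X ($394.1, qty 57) <-- DUPLICATE
  Row 5: Widget A ($446.72, qty 97) <-- DUPLICATE
  Row 6: Widget A ($446.72, qty 97) <-- DUPLICATE
  Row 7: Widget B ($384.74, qty 61)

Duplicates found: 3
Unique records: 4

3 duplicates, 4 unique


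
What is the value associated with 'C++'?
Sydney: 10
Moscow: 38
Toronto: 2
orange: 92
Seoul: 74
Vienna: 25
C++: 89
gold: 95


Looking up key 'C++'
Value: 89

89


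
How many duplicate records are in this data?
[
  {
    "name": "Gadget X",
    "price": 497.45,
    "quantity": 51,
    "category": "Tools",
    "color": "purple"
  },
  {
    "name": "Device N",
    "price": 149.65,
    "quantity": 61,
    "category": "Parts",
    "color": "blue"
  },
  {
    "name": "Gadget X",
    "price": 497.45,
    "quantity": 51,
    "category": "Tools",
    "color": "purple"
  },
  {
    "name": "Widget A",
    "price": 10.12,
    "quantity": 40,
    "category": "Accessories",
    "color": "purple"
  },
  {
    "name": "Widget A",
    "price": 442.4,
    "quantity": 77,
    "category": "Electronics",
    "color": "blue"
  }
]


Checking 5 records for duplicates:

  Row 1: Gadget X ($497.45, qty 51)
  Row 2: Device N ($149.65, qty 61)
  Row 3: Gadget X ($497.45, qty 51) <-- DUPLICATE
  Row 4: Widget A ($10.12, qty 40)
  Row 5: Widget A ($442.4, qty 77)

Duplicates found: 1
Unique records: 4

1 duplicates, 4 unique


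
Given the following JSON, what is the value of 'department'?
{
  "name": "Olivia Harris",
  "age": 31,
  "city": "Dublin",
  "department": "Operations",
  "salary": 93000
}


Looking up field 'department'
Value: Operations

Operations


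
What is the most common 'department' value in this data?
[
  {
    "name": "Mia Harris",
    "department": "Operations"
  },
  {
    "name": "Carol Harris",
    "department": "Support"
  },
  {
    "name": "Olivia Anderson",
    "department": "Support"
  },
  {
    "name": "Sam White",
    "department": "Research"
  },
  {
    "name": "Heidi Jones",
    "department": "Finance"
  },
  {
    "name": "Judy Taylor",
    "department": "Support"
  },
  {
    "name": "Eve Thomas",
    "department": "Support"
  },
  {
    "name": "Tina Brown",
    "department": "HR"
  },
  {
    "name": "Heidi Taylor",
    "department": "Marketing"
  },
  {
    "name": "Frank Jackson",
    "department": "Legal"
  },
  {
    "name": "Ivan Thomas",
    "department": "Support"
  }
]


Counting 'department' values across 11 records:

  Support: 5 #####
  Operations: 1 #
  Research: 1 #
  Finance: 1 #
  HR: 1 #
  Marketing: 1 #
  Legal: 1 #

Most common: Support (5 times)

Support (5 times)


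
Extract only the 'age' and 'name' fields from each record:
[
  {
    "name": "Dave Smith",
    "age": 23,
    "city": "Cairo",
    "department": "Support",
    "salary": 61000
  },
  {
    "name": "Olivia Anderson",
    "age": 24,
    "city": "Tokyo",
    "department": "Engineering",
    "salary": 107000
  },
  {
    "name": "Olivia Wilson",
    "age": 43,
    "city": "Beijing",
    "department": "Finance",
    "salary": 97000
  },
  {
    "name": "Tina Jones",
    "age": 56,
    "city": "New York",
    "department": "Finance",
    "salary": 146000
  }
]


Original: 4 records with fields: name, age, city, department, salary
Keep: ['age', 'name']
Drop: ['city', 'department', 'salary']
Result: 4 records, 2 fields each

[
  {
    "age": 23,
    "name": "Dave Smith"
  },
  {
    "age": 24,
    "name": "Olivia Anderson"
  },
  {
    "age": 43,
    "name": "Olivia Wilson"
  },
  {
    "age": 56,
    "name": "Tina Jones"
  }
]


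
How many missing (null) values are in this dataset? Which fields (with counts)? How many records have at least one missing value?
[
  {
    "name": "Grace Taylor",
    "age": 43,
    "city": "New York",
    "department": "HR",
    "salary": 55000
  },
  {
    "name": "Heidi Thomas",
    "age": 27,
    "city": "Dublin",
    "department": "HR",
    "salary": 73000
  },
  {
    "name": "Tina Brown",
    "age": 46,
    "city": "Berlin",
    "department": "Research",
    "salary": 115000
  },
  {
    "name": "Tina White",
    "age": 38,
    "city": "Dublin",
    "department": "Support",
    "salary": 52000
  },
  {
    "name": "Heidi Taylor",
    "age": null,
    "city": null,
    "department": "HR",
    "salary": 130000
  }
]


Checking for missing (null) values in 5 records:

  Grace Taylor: complete
  Heidi Thomas: complete
  Tina Brown: complete
  Tina White: complete
  Heidi Taylor: age, city

Per field:
  name: 0 missing
  age: 1 missing
  city: 1 missing
  department: 0 missing
  salary: 0 missing

Total missing values: 2
Records with any missing: 1

2 missing values (age: 1, city: 1); 1 incomplete records


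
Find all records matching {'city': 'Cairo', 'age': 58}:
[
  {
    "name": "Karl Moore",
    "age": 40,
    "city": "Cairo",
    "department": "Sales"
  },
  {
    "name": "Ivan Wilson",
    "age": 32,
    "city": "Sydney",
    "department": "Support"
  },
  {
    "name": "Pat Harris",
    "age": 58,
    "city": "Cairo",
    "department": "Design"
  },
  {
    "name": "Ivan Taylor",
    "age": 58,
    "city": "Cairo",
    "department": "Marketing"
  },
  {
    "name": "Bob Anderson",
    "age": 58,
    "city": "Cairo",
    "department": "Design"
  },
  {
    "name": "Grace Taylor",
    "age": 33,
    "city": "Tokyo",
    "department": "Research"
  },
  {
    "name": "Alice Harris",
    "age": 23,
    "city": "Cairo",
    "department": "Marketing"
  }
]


Search criteria: {'city': 'Cairo', 'age': 58}

Checking 7 records:
  Karl Moore: {city: Cairo, age: 40}
  Ivan Wilson: {city: Sydney, age: 32}
  Pat Harris: {city: Cairo, age: 58} <-- MATCH
  Ivan Taylor: {city: Cairo, age: 58} <-- MATCH
  Bob Anderson: {city: Cairo, age: 58} <-- MATCH
  Grace Taylor: {city: Tokyo, age: 33}
  Alice Harris: {city: Cairo, age: 23}

Matches: ["Pat Harris", "Ivan Taylor", "Bob Anderson"]

["Pat Harris", "Ivan Taylor", "Bob Anderson"]


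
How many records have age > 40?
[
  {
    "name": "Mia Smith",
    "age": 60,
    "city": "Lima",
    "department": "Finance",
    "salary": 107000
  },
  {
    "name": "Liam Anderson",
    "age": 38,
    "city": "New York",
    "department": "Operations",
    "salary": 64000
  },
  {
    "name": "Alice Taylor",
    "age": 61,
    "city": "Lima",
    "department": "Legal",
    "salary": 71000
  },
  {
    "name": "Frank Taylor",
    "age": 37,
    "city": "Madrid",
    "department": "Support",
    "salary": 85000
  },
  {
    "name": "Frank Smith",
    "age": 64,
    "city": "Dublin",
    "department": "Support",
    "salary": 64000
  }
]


Data: 5 records
Condition: age > 40

Checking each record:
  Mia Smith: 60 MATCH
  Liam Anderson: 38
  Alice Taylor: 61 MATCH
  Frank Taylor: 37
  Frank Smith: 64 MATCH

Count: 3

3


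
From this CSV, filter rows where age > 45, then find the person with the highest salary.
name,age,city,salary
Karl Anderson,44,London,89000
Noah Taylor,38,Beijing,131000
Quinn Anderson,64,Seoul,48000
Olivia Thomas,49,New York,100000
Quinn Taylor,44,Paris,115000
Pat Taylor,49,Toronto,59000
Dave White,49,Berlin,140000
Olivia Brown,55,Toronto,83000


Filter: age > 45
Sort by: salary (descending)

Filtered records (5):
  Dave White, age 49, salary $140000
  Olivia Thomas, age 49, salary $100000
  Olivia Brown, age 55, salary $83000
  Pat Taylor, age 49, salary $59000
  Quinn Anderson, age 64, salary $48000

Highest salary: Dave White ($140000)

Dave White


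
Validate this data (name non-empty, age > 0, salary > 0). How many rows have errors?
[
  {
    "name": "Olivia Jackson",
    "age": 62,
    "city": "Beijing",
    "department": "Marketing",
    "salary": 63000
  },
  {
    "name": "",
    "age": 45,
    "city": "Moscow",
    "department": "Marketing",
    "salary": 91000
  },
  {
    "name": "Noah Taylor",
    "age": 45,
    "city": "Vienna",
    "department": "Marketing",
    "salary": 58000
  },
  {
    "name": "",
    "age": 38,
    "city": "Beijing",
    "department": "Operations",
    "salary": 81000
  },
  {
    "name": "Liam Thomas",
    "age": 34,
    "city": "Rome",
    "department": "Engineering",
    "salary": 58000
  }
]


Validating 5 records:
Rules: name non-empty, age > 0, salary > 0

  Row 1 (Olivia Jackson): OK
  Row 2 (???): empty name
  Row 3 (Noah Taylor): OK
  Row 4 (???): empty name
  Row 5 (Liam Thomas): OK

Total errors: 2

2 errors


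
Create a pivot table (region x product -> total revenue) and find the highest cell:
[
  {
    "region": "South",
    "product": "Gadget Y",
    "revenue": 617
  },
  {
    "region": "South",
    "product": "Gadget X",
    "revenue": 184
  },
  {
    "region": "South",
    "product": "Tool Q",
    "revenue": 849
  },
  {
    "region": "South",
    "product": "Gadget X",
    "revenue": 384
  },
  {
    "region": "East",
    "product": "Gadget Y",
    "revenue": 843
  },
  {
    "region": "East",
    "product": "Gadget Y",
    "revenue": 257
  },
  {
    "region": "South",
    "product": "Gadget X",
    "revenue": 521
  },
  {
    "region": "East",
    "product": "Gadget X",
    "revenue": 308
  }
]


Pivot: region (rows) x product (columns) -> total revenue

     Gadget X      Gadget Y      Tool Q      
East           308          1100             0  
South         1089           617           849  

Highest: East / Gadget Y = $1100

East / Gadget Y = $1100


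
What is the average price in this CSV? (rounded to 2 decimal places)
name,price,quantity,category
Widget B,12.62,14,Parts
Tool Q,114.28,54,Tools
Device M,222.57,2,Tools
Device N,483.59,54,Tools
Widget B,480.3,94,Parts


Computing average price:
Values: [12.62, 114.28, 222.57, 483.59, 480.3]
Sum = 1313.36
Count = 5
Average = 1313.36/5 = 262.672 exactly -> 262.67 (rounded half-up to 2 decimal places)

262.67


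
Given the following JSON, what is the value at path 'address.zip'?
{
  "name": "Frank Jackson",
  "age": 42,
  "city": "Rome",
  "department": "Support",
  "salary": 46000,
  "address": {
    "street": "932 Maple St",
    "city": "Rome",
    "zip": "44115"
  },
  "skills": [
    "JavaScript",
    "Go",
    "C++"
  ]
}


Query: address.zip
Path: address -> zip
Value: 44115

44115


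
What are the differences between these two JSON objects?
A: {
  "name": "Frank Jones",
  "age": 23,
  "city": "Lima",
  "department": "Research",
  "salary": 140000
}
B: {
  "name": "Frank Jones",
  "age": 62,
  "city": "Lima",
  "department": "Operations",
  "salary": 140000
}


Comparing each field (in key order):
  name: same
  age: DIFFERENT
  city: same
  department: DIFFERENT
  salary: same
Differences:
  age: 23 -> 62
  department: Research -> Operations

2 field(s) changed

2 changes: age, department


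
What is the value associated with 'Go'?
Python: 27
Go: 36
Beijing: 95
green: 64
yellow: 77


Looking up key 'Go'
Value: 36

36


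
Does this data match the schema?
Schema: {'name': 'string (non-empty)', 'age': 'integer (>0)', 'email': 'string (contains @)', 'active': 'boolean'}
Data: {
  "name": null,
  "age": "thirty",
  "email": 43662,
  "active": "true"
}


Validating each field against schema:
  name: FAIL (null is not a string)
  age: FAIL ("thirty" is not an integer)
  email: FAIL (43662 is not a string)
  active: FAIL ("true" is not a boolean)

Result: INVALID (4 errors: name, age, email, active)

INVALID (4 errors: name, age, email, active)


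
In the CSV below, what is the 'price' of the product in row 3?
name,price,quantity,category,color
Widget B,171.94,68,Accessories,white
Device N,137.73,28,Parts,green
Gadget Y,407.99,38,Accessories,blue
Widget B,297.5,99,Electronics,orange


Query: Row 3 ('Gadget Y'), column 'price'
Value: 407.99

407.99


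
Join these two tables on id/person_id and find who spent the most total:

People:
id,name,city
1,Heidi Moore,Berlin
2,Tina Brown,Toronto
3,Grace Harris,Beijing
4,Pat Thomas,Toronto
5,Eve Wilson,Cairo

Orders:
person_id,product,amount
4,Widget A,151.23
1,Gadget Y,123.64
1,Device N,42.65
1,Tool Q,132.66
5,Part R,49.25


Join on: people.id = orders.person_id

Joined rows:
  Pat Thomas (Toronto) bought Widget A for $151.23
  Heidi Moore (Berlin) bought Gadget Y for $123.64
  Heidi Moore (Berlin) bought Device N for $42.65
  Heidi Moore (Berlin) bought Tool Q for $132.66
  Eve Wilson (Cairo) bought Part R for $49.25

Total per person:
  Heidi Moore: $298.95
  Pat Thomas: $151.23
  Eve Wilson: $49.25

Top spender: Heidi Moore ($298.95)

Heidi Moore ($298.95)


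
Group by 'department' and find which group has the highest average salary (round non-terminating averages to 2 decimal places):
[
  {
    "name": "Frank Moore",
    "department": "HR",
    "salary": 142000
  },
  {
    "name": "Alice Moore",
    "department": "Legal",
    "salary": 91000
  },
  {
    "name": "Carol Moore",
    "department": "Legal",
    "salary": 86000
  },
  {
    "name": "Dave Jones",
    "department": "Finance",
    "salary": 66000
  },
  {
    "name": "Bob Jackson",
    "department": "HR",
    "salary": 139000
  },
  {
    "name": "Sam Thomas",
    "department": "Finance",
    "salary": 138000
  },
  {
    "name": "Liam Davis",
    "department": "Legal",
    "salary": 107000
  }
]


Group by: department

Groups:
  Finance: 2 people, avg salary = 204000/2 = $102000
  HR: 2 people, avg salary = 281000/2 = $140500
  Legal: 3 people, avg salary = 284000/3 ≈ $94666.67

Highest average salary: HR ($140500)

HR ($140500)


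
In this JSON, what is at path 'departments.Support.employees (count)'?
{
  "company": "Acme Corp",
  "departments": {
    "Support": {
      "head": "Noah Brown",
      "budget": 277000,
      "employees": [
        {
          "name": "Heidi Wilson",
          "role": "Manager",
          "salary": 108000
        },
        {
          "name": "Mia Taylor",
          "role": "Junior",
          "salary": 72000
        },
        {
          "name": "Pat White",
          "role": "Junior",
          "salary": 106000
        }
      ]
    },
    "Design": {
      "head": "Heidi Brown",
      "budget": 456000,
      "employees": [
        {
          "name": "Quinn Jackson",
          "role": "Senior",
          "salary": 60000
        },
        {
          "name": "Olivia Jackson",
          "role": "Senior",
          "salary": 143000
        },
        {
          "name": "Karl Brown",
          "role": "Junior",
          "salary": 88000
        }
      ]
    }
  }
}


Path: departments.Support.employees (count)

Navigate:
  -> departments
  -> Support
  -> employees (array, length 3)

3


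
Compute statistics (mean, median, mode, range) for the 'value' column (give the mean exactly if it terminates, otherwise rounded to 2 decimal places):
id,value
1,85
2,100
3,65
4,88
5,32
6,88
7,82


Data: [85, 100, 65, 88, 32, 88, 82]
Count: 7
Sum: 540
Mean: 540/7 ≈ 77.14 (rounded to 2 decimal places)
Sorted: [32, 65, 82, 85, 88, 88, 100]
Median: 85.0
Mode: 88 (2 times)
Range: 100 - 32 = 68
Min: 32, Max: 100

mean≈77.14, median=85.0, mode=88, range=68


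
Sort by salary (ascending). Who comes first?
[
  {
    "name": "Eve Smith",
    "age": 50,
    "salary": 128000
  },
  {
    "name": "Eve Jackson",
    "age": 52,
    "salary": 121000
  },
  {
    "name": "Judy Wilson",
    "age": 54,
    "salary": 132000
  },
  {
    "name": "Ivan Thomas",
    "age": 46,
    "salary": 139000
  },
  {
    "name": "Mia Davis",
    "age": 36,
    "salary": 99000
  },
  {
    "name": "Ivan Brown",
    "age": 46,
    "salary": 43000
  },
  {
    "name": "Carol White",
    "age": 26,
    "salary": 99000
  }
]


Sort by: salary (ascending)

Sorted order:
  1. Ivan Brown (salary = 43000)
  2. Mia Davis (salary = 99000)
  3. Carol White (salary = 99000)
  4. Eve Jackson (salary = 121000)
  5. Eve Smith (salary = 128000)
  6. Judy Wilson (salary = 132000)
  7. Ivan Thomas (salary = 139000)

First: Ivan Brown

Ivan Brown


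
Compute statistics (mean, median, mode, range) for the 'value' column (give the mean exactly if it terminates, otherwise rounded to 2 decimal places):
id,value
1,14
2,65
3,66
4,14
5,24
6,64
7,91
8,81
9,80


Data: [14, 65, 66, 14, 24, 64, 91, 81, 80]
Count: 9
Sum: 499
Mean: 499/9 ≈ 55.44 (rounded to 2 decimal places)
Sorted: [14, 14, 24, 64, 65, 66, 80, 81, 91]
Median: 65.0
Mode: 14 (2 times)
Range: 91 - 14 = 77
Min: 14, Max: 91

mean≈55.44, median=65.0, mode=14, range=77


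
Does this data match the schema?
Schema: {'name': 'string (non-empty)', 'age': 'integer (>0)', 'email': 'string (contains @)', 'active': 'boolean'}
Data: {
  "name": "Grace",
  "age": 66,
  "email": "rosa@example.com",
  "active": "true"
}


Validating each field against schema:
  name: OK (non-empty string)
  age: OK (positive integer)
  email: OK (string with @)
  active: FAIL ("true" is not a boolean)

Result: INVALID (1 error: active)

INVALID (1 error: active)


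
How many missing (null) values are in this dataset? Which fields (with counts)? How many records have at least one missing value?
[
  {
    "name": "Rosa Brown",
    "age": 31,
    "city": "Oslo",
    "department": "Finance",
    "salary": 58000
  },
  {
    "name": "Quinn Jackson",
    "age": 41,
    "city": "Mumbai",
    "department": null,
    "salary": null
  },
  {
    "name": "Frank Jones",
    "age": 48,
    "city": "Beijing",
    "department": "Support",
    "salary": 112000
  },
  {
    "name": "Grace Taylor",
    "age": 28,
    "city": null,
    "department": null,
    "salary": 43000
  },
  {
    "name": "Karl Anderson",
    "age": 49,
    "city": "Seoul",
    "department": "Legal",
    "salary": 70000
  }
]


Checking for missing (null) values in 5 records:

  Rosa Brown: complete
  Quinn Jackson: department, salary
  Frank Jones: complete
  Grace Taylor: city, department
  Karl Anderson: complete

Per field:
  name: 0 missing
  age: 0 missing
  city: 1 missing
  department: 2 missing
  salary: 1 missing

Total missing values: 4
Records with any missing: 2

4 missing values (city: 1, department: 2, salary: 1); 2 incomplete records
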